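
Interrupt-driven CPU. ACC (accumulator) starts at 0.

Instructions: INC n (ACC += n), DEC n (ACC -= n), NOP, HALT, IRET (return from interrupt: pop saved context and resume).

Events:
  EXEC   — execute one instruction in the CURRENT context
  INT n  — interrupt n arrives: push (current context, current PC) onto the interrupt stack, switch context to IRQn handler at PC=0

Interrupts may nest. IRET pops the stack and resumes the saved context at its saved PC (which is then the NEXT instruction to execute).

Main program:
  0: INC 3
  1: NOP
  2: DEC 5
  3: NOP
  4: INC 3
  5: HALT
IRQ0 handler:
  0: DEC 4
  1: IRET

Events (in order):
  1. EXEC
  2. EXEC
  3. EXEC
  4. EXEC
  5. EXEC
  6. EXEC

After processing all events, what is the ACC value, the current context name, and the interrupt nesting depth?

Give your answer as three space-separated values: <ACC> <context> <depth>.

Event 1 (EXEC): [MAIN] PC=0: INC 3 -> ACC=3
Event 2 (EXEC): [MAIN] PC=1: NOP
Event 3 (EXEC): [MAIN] PC=2: DEC 5 -> ACC=-2
Event 4 (EXEC): [MAIN] PC=3: NOP
Event 5 (EXEC): [MAIN] PC=4: INC 3 -> ACC=1
Event 6 (EXEC): [MAIN] PC=5: HALT

Answer: 1 MAIN 0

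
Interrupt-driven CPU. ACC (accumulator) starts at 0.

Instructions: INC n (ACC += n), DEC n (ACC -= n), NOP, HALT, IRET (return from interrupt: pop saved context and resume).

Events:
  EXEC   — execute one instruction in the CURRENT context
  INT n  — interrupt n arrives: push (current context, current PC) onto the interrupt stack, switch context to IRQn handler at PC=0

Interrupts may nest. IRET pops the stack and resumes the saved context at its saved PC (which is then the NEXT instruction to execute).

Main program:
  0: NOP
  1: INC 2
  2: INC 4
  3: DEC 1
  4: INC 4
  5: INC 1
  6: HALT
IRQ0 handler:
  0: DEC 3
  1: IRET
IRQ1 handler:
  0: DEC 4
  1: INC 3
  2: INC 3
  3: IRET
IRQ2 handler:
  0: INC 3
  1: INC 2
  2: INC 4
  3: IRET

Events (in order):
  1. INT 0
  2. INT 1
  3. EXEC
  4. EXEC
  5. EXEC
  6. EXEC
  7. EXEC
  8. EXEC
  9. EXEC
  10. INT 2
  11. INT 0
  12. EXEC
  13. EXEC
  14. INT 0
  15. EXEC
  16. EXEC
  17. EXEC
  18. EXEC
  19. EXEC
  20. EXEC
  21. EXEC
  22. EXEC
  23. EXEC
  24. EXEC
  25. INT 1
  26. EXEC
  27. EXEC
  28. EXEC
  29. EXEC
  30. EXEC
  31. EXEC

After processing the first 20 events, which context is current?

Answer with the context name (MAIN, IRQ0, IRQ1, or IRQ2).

Answer: MAIN

Derivation:
Event 1 (INT 0): INT 0 arrives: push (MAIN, PC=0), enter IRQ0 at PC=0 (depth now 1)
Event 2 (INT 1): INT 1 arrives: push (IRQ0, PC=0), enter IRQ1 at PC=0 (depth now 2)
Event 3 (EXEC): [IRQ1] PC=0: DEC 4 -> ACC=-4
Event 4 (EXEC): [IRQ1] PC=1: INC 3 -> ACC=-1
Event 5 (EXEC): [IRQ1] PC=2: INC 3 -> ACC=2
Event 6 (EXEC): [IRQ1] PC=3: IRET -> resume IRQ0 at PC=0 (depth now 1)
Event 7 (EXEC): [IRQ0] PC=0: DEC 3 -> ACC=-1
Event 8 (EXEC): [IRQ0] PC=1: IRET -> resume MAIN at PC=0 (depth now 0)
Event 9 (EXEC): [MAIN] PC=0: NOP
Event 10 (INT 2): INT 2 arrives: push (MAIN, PC=1), enter IRQ2 at PC=0 (depth now 1)
Event 11 (INT 0): INT 0 arrives: push (IRQ2, PC=0), enter IRQ0 at PC=0 (depth now 2)
Event 12 (EXEC): [IRQ0] PC=0: DEC 3 -> ACC=-4
Event 13 (EXEC): [IRQ0] PC=1: IRET -> resume IRQ2 at PC=0 (depth now 1)
Event 14 (INT 0): INT 0 arrives: push (IRQ2, PC=0), enter IRQ0 at PC=0 (depth now 2)
Event 15 (EXEC): [IRQ0] PC=0: DEC 3 -> ACC=-7
Event 16 (EXEC): [IRQ0] PC=1: IRET -> resume IRQ2 at PC=0 (depth now 1)
Event 17 (EXEC): [IRQ2] PC=0: INC 3 -> ACC=-4
Event 18 (EXEC): [IRQ2] PC=1: INC 2 -> ACC=-2
Event 19 (EXEC): [IRQ2] PC=2: INC 4 -> ACC=2
Event 20 (EXEC): [IRQ2] PC=3: IRET -> resume MAIN at PC=1 (depth now 0)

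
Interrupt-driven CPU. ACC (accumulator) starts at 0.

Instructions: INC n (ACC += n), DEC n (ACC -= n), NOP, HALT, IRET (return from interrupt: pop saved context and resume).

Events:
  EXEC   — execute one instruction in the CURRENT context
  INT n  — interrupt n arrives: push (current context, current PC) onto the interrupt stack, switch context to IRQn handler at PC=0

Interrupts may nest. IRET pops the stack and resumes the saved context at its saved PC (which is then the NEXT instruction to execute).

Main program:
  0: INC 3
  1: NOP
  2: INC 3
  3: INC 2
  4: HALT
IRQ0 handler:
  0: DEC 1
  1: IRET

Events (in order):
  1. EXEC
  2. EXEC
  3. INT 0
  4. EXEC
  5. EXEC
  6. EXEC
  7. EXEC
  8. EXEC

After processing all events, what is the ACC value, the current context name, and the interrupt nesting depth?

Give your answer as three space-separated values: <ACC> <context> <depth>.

Event 1 (EXEC): [MAIN] PC=0: INC 3 -> ACC=3
Event 2 (EXEC): [MAIN] PC=1: NOP
Event 3 (INT 0): INT 0 arrives: push (MAIN, PC=2), enter IRQ0 at PC=0 (depth now 1)
Event 4 (EXEC): [IRQ0] PC=0: DEC 1 -> ACC=2
Event 5 (EXEC): [IRQ0] PC=1: IRET -> resume MAIN at PC=2 (depth now 0)
Event 6 (EXEC): [MAIN] PC=2: INC 3 -> ACC=5
Event 7 (EXEC): [MAIN] PC=3: INC 2 -> ACC=7
Event 8 (EXEC): [MAIN] PC=4: HALT

Answer: 7 MAIN 0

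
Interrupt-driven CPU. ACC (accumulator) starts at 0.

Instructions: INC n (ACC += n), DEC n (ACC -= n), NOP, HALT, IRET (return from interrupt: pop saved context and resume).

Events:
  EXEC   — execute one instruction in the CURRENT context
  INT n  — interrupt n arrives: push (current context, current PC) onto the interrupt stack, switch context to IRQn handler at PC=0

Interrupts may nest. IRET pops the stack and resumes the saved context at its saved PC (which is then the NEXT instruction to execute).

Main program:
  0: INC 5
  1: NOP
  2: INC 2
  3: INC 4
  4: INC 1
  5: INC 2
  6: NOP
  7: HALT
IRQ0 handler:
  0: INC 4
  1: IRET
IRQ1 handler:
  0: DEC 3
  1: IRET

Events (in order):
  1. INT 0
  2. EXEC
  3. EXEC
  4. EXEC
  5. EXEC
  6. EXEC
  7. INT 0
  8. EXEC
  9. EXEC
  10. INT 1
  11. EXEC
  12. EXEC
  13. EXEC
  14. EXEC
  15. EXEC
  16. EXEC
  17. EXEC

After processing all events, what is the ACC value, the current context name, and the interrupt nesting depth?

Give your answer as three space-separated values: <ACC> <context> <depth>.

Answer: 19 MAIN 0

Derivation:
Event 1 (INT 0): INT 0 arrives: push (MAIN, PC=0), enter IRQ0 at PC=0 (depth now 1)
Event 2 (EXEC): [IRQ0] PC=0: INC 4 -> ACC=4
Event 3 (EXEC): [IRQ0] PC=1: IRET -> resume MAIN at PC=0 (depth now 0)
Event 4 (EXEC): [MAIN] PC=0: INC 5 -> ACC=9
Event 5 (EXEC): [MAIN] PC=1: NOP
Event 6 (EXEC): [MAIN] PC=2: INC 2 -> ACC=11
Event 7 (INT 0): INT 0 arrives: push (MAIN, PC=3), enter IRQ0 at PC=0 (depth now 1)
Event 8 (EXEC): [IRQ0] PC=0: INC 4 -> ACC=15
Event 9 (EXEC): [IRQ0] PC=1: IRET -> resume MAIN at PC=3 (depth now 0)
Event 10 (INT 1): INT 1 arrives: push (MAIN, PC=3), enter IRQ1 at PC=0 (depth now 1)
Event 11 (EXEC): [IRQ1] PC=0: DEC 3 -> ACC=12
Event 12 (EXEC): [IRQ1] PC=1: IRET -> resume MAIN at PC=3 (depth now 0)
Event 13 (EXEC): [MAIN] PC=3: INC 4 -> ACC=16
Event 14 (EXEC): [MAIN] PC=4: INC 1 -> ACC=17
Event 15 (EXEC): [MAIN] PC=5: INC 2 -> ACC=19
Event 16 (EXEC): [MAIN] PC=6: NOP
Event 17 (EXEC): [MAIN] PC=7: HALT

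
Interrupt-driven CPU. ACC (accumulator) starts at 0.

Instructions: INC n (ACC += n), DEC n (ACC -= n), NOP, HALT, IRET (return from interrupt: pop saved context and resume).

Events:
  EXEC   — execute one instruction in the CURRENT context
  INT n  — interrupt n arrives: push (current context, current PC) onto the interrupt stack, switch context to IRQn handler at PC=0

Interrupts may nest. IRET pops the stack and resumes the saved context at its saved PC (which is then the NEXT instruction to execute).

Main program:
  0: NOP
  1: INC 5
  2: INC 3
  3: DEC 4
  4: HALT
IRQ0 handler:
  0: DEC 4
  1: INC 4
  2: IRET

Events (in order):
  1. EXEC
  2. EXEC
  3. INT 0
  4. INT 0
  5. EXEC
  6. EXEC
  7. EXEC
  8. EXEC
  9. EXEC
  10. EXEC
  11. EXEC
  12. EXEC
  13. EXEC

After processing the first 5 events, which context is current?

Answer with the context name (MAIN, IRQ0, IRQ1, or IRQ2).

Event 1 (EXEC): [MAIN] PC=0: NOP
Event 2 (EXEC): [MAIN] PC=1: INC 5 -> ACC=5
Event 3 (INT 0): INT 0 arrives: push (MAIN, PC=2), enter IRQ0 at PC=0 (depth now 1)
Event 4 (INT 0): INT 0 arrives: push (IRQ0, PC=0), enter IRQ0 at PC=0 (depth now 2)
Event 5 (EXEC): [IRQ0] PC=0: DEC 4 -> ACC=1

Answer: IRQ0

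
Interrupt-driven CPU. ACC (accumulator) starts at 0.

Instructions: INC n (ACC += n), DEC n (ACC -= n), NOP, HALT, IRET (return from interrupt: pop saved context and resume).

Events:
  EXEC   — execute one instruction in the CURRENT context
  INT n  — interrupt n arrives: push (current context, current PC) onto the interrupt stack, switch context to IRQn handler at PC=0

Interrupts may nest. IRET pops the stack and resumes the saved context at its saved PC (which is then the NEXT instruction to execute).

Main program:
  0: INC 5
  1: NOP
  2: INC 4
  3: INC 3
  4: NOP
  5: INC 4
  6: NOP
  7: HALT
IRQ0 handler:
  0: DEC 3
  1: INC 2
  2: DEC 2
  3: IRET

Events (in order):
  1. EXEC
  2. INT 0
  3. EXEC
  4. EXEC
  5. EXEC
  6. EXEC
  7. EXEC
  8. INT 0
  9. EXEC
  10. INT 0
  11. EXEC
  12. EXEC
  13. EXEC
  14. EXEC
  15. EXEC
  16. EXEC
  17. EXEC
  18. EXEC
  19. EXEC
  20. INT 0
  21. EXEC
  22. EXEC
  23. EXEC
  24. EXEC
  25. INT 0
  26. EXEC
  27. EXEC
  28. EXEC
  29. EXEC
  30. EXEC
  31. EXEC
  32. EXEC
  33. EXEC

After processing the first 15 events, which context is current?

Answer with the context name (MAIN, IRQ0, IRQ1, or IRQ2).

Answer: IRQ0

Derivation:
Event 1 (EXEC): [MAIN] PC=0: INC 5 -> ACC=5
Event 2 (INT 0): INT 0 arrives: push (MAIN, PC=1), enter IRQ0 at PC=0 (depth now 1)
Event 3 (EXEC): [IRQ0] PC=0: DEC 3 -> ACC=2
Event 4 (EXEC): [IRQ0] PC=1: INC 2 -> ACC=4
Event 5 (EXEC): [IRQ0] PC=2: DEC 2 -> ACC=2
Event 6 (EXEC): [IRQ0] PC=3: IRET -> resume MAIN at PC=1 (depth now 0)
Event 7 (EXEC): [MAIN] PC=1: NOP
Event 8 (INT 0): INT 0 arrives: push (MAIN, PC=2), enter IRQ0 at PC=0 (depth now 1)
Event 9 (EXEC): [IRQ0] PC=0: DEC 3 -> ACC=-1
Event 10 (INT 0): INT 0 arrives: push (IRQ0, PC=1), enter IRQ0 at PC=0 (depth now 2)
Event 11 (EXEC): [IRQ0] PC=0: DEC 3 -> ACC=-4
Event 12 (EXEC): [IRQ0] PC=1: INC 2 -> ACC=-2
Event 13 (EXEC): [IRQ0] PC=2: DEC 2 -> ACC=-4
Event 14 (EXEC): [IRQ0] PC=3: IRET -> resume IRQ0 at PC=1 (depth now 1)
Event 15 (EXEC): [IRQ0] PC=1: INC 2 -> ACC=-2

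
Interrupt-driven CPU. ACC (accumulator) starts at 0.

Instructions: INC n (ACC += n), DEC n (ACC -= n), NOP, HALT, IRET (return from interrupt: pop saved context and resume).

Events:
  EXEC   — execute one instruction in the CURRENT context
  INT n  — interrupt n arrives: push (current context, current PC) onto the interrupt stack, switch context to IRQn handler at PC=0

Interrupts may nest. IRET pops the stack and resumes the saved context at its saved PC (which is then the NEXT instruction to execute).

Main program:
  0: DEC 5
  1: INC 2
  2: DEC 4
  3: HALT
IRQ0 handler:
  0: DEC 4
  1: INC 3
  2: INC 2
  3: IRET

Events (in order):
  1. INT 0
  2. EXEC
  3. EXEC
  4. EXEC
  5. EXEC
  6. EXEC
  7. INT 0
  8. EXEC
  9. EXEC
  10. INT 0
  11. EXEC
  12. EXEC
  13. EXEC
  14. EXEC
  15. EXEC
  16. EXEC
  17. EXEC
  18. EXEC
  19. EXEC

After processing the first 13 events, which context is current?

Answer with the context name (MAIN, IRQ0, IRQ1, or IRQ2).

Event 1 (INT 0): INT 0 arrives: push (MAIN, PC=0), enter IRQ0 at PC=0 (depth now 1)
Event 2 (EXEC): [IRQ0] PC=0: DEC 4 -> ACC=-4
Event 3 (EXEC): [IRQ0] PC=1: INC 3 -> ACC=-1
Event 4 (EXEC): [IRQ0] PC=2: INC 2 -> ACC=1
Event 5 (EXEC): [IRQ0] PC=3: IRET -> resume MAIN at PC=0 (depth now 0)
Event 6 (EXEC): [MAIN] PC=0: DEC 5 -> ACC=-4
Event 7 (INT 0): INT 0 arrives: push (MAIN, PC=1), enter IRQ0 at PC=0 (depth now 1)
Event 8 (EXEC): [IRQ0] PC=0: DEC 4 -> ACC=-8
Event 9 (EXEC): [IRQ0] PC=1: INC 3 -> ACC=-5
Event 10 (INT 0): INT 0 arrives: push (IRQ0, PC=2), enter IRQ0 at PC=0 (depth now 2)
Event 11 (EXEC): [IRQ0] PC=0: DEC 4 -> ACC=-9
Event 12 (EXEC): [IRQ0] PC=1: INC 3 -> ACC=-6
Event 13 (EXEC): [IRQ0] PC=2: INC 2 -> ACC=-4

Answer: IRQ0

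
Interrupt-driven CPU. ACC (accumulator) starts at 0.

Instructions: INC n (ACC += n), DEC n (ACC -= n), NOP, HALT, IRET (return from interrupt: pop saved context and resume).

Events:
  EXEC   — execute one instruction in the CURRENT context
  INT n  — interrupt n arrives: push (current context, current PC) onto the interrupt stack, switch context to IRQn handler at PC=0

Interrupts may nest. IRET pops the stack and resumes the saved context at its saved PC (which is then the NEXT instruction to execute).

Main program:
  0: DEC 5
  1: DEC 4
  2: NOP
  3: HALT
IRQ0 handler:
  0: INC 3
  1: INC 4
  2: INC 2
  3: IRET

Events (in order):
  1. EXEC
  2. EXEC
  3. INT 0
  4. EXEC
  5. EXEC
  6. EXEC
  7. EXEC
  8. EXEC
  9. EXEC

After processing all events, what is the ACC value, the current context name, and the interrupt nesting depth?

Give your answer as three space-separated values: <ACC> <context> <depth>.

Event 1 (EXEC): [MAIN] PC=0: DEC 5 -> ACC=-5
Event 2 (EXEC): [MAIN] PC=1: DEC 4 -> ACC=-9
Event 3 (INT 0): INT 0 arrives: push (MAIN, PC=2), enter IRQ0 at PC=0 (depth now 1)
Event 4 (EXEC): [IRQ0] PC=0: INC 3 -> ACC=-6
Event 5 (EXEC): [IRQ0] PC=1: INC 4 -> ACC=-2
Event 6 (EXEC): [IRQ0] PC=2: INC 2 -> ACC=0
Event 7 (EXEC): [IRQ0] PC=3: IRET -> resume MAIN at PC=2 (depth now 0)
Event 8 (EXEC): [MAIN] PC=2: NOP
Event 9 (EXEC): [MAIN] PC=3: HALT

Answer: 0 MAIN 0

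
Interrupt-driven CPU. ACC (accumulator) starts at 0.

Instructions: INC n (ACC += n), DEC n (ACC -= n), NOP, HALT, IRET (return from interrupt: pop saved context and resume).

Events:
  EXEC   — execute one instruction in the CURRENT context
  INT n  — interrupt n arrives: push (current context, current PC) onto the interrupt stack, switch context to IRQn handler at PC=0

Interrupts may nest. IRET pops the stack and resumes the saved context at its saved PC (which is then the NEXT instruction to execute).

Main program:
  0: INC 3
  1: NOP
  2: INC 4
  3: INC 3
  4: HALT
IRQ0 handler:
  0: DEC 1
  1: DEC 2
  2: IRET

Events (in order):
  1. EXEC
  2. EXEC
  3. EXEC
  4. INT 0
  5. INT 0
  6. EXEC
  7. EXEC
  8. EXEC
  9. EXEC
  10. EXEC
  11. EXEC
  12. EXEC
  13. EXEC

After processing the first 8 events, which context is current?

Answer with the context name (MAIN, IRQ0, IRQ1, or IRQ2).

Answer: IRQ0

Derivation:
Event 1 (EXEC): [MAIN] PC=0: INC 3 -> ACC=3
Event 2 (EXEC): [MAIN] PC=1: NOP
Event 3 (EXEC): [MAIN] PC=2: INC 4 -> ACC=7
Event 4 (INT 0): INT 0 arrives: push (MAIN, PC=3), enter IRQ0 at PC=0 (depth now 1)
Event 5 (INT 0): INT 0 arrives: push (IRQ0, PC=0), enter IRQ0 at PC=0 (depth now 2)
Event 6 (EXEC): [IRQ0] PC=0: DEC 1 -> ACC=6
Event 7 (EXEC): [IRQ0] PC=1: DEC 2 -> ACC=4
Event 8 (EXEC): [IRQ0] PC=2: IRET -> resume IRQ0 at PC=0 (depth now 1)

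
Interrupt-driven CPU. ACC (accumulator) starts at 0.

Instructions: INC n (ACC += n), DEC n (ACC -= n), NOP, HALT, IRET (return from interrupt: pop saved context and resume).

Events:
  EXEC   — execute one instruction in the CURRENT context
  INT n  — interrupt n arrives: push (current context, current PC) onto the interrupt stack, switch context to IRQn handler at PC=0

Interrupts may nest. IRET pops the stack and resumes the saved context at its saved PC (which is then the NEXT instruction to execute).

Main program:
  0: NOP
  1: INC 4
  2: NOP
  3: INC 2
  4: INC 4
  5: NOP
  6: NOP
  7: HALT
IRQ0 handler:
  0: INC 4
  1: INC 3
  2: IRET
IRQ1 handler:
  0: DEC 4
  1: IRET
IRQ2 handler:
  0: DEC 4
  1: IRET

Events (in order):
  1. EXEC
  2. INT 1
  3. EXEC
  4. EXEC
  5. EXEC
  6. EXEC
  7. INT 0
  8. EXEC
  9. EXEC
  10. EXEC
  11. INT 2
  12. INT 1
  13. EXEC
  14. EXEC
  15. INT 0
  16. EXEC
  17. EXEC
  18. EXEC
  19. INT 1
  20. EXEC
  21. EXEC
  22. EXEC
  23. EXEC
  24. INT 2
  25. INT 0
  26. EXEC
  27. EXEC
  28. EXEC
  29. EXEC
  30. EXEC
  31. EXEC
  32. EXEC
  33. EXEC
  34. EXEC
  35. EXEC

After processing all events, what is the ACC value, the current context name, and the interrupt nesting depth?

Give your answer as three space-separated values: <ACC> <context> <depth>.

Answer: 11 MAIN 0

Derivation:
Event 1 (EXEC): [MAIN] PC=0: NOP
Event 2 (INT 1): INT 1 arrives: push (MAIN, PC=1), enter IRQ1 at PC=0 (depth now 1)
Event 3 (EXEC): [IRQ1] PC=0: DEC 4 -> ACC=-4
Event 4 (EXEC): [IRQ1] PC=1: IRET -> resume MAIN at PC=1 (depth now 0)
Event 5 (EXEC): [MAIN] PC=1: INC 4 -> ACC=0
Event 6 (EXEC): [MAIN] PC=2: NOP
Event 7 (INT 0): INT 0 arrives: push (MAIN, PC=3), enter IRQ0 at PC=0 (depth now 1)
Event 8 (EXEC): [IRQ0] PC=0: INC 4 -> ACC=4
Event 9 (EXEC): [IRQ0] PC=1: INC 3 -> ACC=7
Event 10 (EXEC): [IRQ0] PC=2: IRET -> resume MAIN at PC=3 (depth now 0)
Event 11 (INT 2): INT 2 arrives: push (MAIN, PC=3), enter IRQ2 at PC=0 (depth now 1)
Event 12 (INT 1): INT 1 arrives: push (IRQ2, PC=0), enter IRQ1 at PC=0 (depth now 2)
Event 13 (EXEC): [IRQ1] PC=0: DEC 4 -> ACC=3
Event 14 (EXEC): [IRQ1] PC=1: IRET -> resume IRQ2 at PC=0 (depth now 1)
Event 15 (INT 0): INT 0 arrives: push (IRQ2, PC=0), enter IRQ0 at PC=0 (depth now 2)
Event 16 (EXEC): [IRQ0] PC=0: INC 4 -> ACC=7
Event 17 (EXEC): [IRQ0] PC=1: INC 3 -> ACC=10
Event 18 (EXEC): [IRQ0] PC=2: IRET -> resume IRQ2 at PC=0 (depth now 1)
Event 19 (INT 1): INT 1 arrives: push (IRQ2, PC=0), enter IRQ1 at PC=0 (depth now 2)
Event 20 (EXEC): [IRQ1] PC=0: DEC 4 -> ACC=6
Event 21 (EXEC): [IRQ1] PC=1: IRET -> resume IRQ2 at PC=0 (depth now 1)
Event 22 (EXEC): [IRQ2] PC=0: DEC 4 -> ACC=2
Event 23 (EXEC): [IRQ2] PC=1: IRET -> resume MAIN at PC=3 (depth now 0)
Event 24 (INT 2): INT 2 arrives: push (MAIN, PC=3), enter IRQ2 at PC=0 (depth now 1)
Event 25 (INT 0): INT 0 arrives: push (IRQ2, PC=0), enter IRQ0 at PC=0 (depth now 2)
Event 26 (EXEC): [IRQ0] PC=0: INC 4 -> ACC=6
Event 27 (EXEC): [IRQ0] PC=1: INC 3 -> ACC=9
Event 28 (EXEC): [IRQ0] PC=2: IRET -> resume IRQ2 at PC=0 (depth now 1)
Event 29 (EXEC): [IRQ2] PC=0: DEC 4 -> ACC=5
Event 30 (EXEC): [IRQ2] PC=1: IRET -> resume MAIN at PC=3 (depth now 0)
Event 31 (EXEC): [MAIN] PC=3: INC 2 -> ACC=7
Event 32 (EXEC): [MAIN] PC=4: INC 4 -> ACC=11
Event 33 (EXEC): [MAIN] PC=5: NOP
Event 34 (EXEC): [MAIN] PC=6: NOP
Event 35 (EXEC): [MAIN] PC=7: HALT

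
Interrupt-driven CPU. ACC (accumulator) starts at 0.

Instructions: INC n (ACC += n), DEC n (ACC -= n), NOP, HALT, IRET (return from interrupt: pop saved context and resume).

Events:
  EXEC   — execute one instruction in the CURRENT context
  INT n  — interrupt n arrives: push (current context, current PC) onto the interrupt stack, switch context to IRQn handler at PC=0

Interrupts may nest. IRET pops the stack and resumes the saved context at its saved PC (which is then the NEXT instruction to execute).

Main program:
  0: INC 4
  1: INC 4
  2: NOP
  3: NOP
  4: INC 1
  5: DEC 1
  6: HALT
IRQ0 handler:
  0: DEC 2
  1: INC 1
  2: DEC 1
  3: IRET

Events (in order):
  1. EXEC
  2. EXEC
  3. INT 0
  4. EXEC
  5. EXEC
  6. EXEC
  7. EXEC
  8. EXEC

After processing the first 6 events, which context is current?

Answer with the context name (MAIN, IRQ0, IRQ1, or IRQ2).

Event 1 (EXEC): [MAIN] PC=0: INC 4 -> ACC=4
Event 2 (EXEC): [MAIN] PC=1: INC 4 -> ACC=8
Event 3 (INT 0): INT 0 arrives: push (MAIN, PC=2), enter IRQ0 at PC=0 (depth now 1)
Event 4 (EXEC): [IRQ0] PC=0: DEC 2 -> ACC=6
Event 5 (EXEC): [IRQ0] PC=1: INC 1 -> ACC=7
Event 6 (EXEC): [IRQ0] PC=2: DEC 1 -> ACC=6

Answer: IRQ0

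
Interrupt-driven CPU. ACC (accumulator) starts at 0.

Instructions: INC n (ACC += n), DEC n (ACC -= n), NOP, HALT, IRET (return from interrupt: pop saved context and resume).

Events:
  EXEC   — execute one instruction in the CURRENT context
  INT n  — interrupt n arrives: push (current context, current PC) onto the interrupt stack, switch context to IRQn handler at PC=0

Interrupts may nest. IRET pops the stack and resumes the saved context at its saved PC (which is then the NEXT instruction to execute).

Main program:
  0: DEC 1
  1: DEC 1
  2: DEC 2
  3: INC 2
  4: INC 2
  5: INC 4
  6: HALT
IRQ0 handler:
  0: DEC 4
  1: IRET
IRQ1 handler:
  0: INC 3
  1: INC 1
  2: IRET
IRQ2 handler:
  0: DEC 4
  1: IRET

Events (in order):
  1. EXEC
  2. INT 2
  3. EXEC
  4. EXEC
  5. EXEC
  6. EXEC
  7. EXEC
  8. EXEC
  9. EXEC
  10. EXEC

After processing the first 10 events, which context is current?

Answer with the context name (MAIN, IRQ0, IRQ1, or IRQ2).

Answer: MAIN

Derivation:
Event 1 (EXEC): [MAIN] PC=0: DEC 1 -> ACC=-1
Event 2 (INT 2): INT 2 arrives: push (MAIN, PC=1), enter IRQ2 at PC=0 (depth now 1)
Event 3 (EXEC): [IRQ2] PC=0: DEC 4 -> ACC=-5
Event 4 (EXEC): [IRQ2] PC=1: IRET -> resume MAIN at PC=1 (depth now 0)
Event 5 (EXEC): [MAIN] PC=1: DEC 1 -> ACC=-6
Event 6 (EXEC): [MAIN] PC=2: DEC 2 -> ACC=-8
Event 7 (EXEC): [MAIN] PC=3: INC 2 -> ACC=-6
Event 8 (EXEC): [MAIN] PC=4: INC 2 -> ACC=-4
Event 9 (EXEC): [MAIN] PC=5: INC 4 -> ACC=0
Event 10 (EXEC): [MAIN] PC=6: HALT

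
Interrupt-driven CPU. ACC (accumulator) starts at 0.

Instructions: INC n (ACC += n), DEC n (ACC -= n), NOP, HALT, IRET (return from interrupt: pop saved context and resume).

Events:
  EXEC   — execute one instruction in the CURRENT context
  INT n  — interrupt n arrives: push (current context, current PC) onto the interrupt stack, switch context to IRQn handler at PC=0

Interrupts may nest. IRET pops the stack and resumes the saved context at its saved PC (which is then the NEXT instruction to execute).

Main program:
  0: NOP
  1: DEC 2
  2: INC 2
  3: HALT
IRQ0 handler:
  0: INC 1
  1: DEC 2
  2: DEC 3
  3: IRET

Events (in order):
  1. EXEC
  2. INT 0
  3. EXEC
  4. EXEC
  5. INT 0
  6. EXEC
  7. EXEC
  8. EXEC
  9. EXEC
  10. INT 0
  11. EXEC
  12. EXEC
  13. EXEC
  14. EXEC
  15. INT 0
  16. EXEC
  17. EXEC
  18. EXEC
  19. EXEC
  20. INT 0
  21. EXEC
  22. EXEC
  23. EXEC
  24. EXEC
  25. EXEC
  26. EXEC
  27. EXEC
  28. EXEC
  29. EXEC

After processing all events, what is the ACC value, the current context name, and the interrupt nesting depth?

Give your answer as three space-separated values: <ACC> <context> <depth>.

Answer: -20 MAIN 0

Derivation:
Event 1 (EXEC): [MAIN] PC=0: NOP
Event 2 (INT 0): INT 0 arrives: push (MAIN, PC=1), enter IRQ0 at PC=0 (depth now 1)
Event 3 (EXEC): [IRQ0] PC=0: INC 1 -> ACC=1
Event 4 (EXEC): [IRQ0] PC=1: DEC 2 -> ACC=-1
Event 5 (INT 0): INT 0 arrives: push (IRQ0, PC=2), enter IRQ0 at PC=0 (depth now 2)
Event 6 (EXEC): [IRQ0] PC=0: INC 1 -> ACC=0
Event 7 (EXEC): [IRQ0] PC=1: DEC 2 -> ACC=-2
Event 8 (EXEC): [IRQ0] PC=2: DEC 3 -> ACC=-5
Event 9 (EXEC): [IRQ0] PC=3: IRET -> resume IRQ0 at PC=2 (depth now 1)
Event 10 (INT 0): INT 0 arrives: push (IRQ0, PC=2), enter IRQ0 at PC=0 (depth now 2)
Event 11 (EXEC): [IRQ0] PC=0: INC 1 -> ACC=-4
Event 12 (EXEC): [IRQ0] PC=1: DEC 2 -> ACC=-6
Event 13 (EXEC): [IRQ0] PC=2: DEC 3 -> ACC=-9
Event 14 (EXEC): [IRQ0] PC=3: IRET -> resume IRQ0 at PC=2 (depth now 1)
Event 15 (INT 0): INT 0 arrives: push (IRQ0, PC=2), enter IRQ0 at PC=0 (depth now 2)
Event 16 (EXEC): [IRQ0] PC=0: INC 1 -> ACC=-8
Event 17 (EXEC): [IRQ0] PC=1: DEC 2 -> ACC=-10
Event 18 (EXEC): [IRQ0] PC=2: DEC 3 -> ACC=-13
Event 19 (EXEC): [IRQ0] PC=3: IRET -> resume IRQ0 at PC=2 (depth now 1)
Event 20 (INT 0): INT 0 arrives: push (IRQ0, PC=2), enter IRQ0 at PC=0 (depth now 2)
Event 21 (EXEC): [IRQ0] PC=0: INC 1 -> ACC=-12
Event 22 (EXEC): [IRQ0] PC=1: DEC 2 -> ACC=-14
Event 23 (EXEC): [IRQ0] PC=2: DEC 3 -> ACC=-17
Event 24 (EXEC): [IRQ0] PC=3: IRET -> resume IRQ0 at PC=2 (depth now 1)
Event 25 (EXEC): [IRQ0] PC=2: DEC 3 -> ACC=-20
Event 26 (EXEC): [IRQ0] PC=3: IRET -> resume MAIN at PC=1 (depth now 0)
Event 27 (EXEC): [MAIN] PC=1: DEC 2 -> ACC=-22
Event 28 (EXEC): [MAIN] PC=2: INC 2 -> ACC=-20
Event 29 (EXEC): [MAIN] PC=3: HALT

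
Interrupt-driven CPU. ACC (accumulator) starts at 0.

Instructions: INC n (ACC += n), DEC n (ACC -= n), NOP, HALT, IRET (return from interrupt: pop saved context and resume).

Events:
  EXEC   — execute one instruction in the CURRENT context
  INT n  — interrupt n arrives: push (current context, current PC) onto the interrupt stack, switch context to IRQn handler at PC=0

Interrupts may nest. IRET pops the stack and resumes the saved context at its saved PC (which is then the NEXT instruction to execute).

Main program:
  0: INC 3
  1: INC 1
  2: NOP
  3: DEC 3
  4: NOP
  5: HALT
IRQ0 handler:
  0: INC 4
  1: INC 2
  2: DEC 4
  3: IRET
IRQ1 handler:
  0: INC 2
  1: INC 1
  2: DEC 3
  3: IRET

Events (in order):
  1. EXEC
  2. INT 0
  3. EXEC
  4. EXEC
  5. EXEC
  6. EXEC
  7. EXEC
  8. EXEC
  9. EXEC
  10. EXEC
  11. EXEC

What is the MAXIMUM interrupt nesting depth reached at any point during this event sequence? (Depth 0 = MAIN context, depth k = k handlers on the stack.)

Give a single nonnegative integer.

Event 1 (EXEC): [MAIN] PC=0: INC 3 -> ACC=3 [depth=0]
Event 2 (INT 0): INT 0 arrives: push (MAIN, PC=1), enter IRQ0 at PC=0 (depth now 1) [depth=1]
Event 3 (EXEC): [IRQ0] PC=0: INC 4 -> ACC=7 [depth=1]
Event 4 (EXEC): [IRQ0] PC=1: INC 2 -> ACC=9 [depth=1]
Event 5 (EXEC): [IRQ0] PC=2: DEC 4 -> ACC=5 [depth=1]
Event 6 (EXEC): [IRQ0] PC=3: IRET -> resume MAIN at PC=1 (depth now 0) [depth=0]
Event 7 (EXEC): [MAIN] PC=1: INC 1 -> ACC=6 [depth=0]
Event 8 (EXEC): [MAIN] PC=2: NOP [depth=0]
Event 9 (EXEC): [MAIN] PC=3: DEC 3 -> ACC=3 [depth=0]
Event 10 (EXEC): [MAIN] PC=4: NOP [depth=0]
Event 11 (EXEC): [MAIN] PC=5: HALT [depth=0]
Max depth observed: 1

Answer: 1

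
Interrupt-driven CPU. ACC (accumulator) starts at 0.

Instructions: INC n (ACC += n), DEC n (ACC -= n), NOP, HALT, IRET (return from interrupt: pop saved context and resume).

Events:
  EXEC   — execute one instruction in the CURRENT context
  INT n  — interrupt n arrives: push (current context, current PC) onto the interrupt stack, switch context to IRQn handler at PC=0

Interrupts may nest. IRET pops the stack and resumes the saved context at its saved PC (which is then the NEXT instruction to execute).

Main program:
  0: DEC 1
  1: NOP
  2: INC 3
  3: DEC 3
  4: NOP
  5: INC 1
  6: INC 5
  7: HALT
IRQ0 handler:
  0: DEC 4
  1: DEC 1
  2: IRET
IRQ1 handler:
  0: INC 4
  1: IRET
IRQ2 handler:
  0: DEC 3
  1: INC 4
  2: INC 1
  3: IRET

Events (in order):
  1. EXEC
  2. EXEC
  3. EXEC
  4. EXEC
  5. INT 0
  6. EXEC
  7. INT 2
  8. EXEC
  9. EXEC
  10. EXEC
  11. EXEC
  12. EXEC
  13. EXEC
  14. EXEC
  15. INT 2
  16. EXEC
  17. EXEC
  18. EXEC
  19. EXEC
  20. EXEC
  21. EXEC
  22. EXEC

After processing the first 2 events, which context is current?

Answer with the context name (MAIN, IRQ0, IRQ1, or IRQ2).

Event 1 (EXEC): [MAIN] PC=0: DEC 1 -> ACC=-1
Event 2 (EXEC): [MAIN] PC=1: NOP

Answer: MAIN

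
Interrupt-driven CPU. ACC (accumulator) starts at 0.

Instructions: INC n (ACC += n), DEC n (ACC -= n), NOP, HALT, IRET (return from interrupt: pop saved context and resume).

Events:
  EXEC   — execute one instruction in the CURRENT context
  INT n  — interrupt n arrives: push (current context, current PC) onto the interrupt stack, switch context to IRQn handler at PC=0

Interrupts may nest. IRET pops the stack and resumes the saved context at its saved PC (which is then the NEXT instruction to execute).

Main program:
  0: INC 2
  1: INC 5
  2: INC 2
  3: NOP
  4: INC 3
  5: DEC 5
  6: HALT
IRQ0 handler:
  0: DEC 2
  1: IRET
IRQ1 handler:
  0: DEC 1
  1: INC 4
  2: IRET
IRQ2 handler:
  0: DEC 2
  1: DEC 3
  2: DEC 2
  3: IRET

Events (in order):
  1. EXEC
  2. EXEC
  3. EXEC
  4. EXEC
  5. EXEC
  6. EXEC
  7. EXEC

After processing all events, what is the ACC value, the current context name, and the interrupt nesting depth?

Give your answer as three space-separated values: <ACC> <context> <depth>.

Event 1 (EXEC): [MAIN] PC=0: INC 2 -> ACC=2
Event 2 (EXEC): [MAIN] PC=1: INC 5 -> ACC=7
Event 3 (EXEC): [MAIN] PC=2: INC 2 -> ACC=9
Event 4 (EXEC): [MAIN] PC=3: NOP
Event 5 (EXEC): [MAIN] PC=4: INC 3 -> ACC=12
Event 6 (EXEC): [MAIN] PC=5: DEC 5 -> ACC=7
Event 7 (EXEC): [MAIN] PC=6: HALT

Answer: 7 MAIN 0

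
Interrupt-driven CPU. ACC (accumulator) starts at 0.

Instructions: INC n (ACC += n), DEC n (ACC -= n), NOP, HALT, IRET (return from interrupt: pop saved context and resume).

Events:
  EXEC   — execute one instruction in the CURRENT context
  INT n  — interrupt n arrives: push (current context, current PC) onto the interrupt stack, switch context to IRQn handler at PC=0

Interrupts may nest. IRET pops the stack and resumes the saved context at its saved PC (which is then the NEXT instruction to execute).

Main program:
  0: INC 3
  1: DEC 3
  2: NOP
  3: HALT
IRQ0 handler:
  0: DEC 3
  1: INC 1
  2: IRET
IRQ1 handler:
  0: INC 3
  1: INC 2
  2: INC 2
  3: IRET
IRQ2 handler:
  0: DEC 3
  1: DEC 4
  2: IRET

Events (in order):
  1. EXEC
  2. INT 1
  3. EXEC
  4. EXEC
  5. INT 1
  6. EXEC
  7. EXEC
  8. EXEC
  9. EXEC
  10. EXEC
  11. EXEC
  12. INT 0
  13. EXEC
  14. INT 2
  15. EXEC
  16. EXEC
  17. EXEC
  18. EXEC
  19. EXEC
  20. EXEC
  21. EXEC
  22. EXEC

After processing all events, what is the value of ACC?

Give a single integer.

Answer: 5

Derivation:
Event 1 (EXEC): [MAIN] PC=0: INC 3 -> ACC=3
Event 2 (INT 1): INT 1 arrives: push (MAIN, PC=1), enter IRQ1 at PC=0 (depth now 1)
Event 3 (EXEC): [IRQ1] PC=0: INC 3 -> ACC=6
Event 4 (EXEC): [IRQ1] PC=1: INC 2 -> ACC=8
Event 5 (INT 1): INT 1 arrives: push (IRQ1, PC=2), enter IRQ1 at PC=0 (depth now 2)
Event 6 (EXEC): [IRQ1] PC=0: INC 3 -> ACC=11
Event 7 (EXEC): [IRQ1] PC=1: INC 2 -> ACC=13
Event 8 (EXEC): [IRQ1] PC=2: INC 2 -> ACC=15
Event 9 (EXEC): [IRQ1] PC=3: IRET -> resume IRQ1 at PC=2 (depth now 1)
Event 10 (EXEC): [IRQ1] PC=2: INC 2 -> ACC=17
Event 11 (EXEC): [IRQ1] PC=3: IRET -> resume MAIN at PC=1 (depth now 0)
Event 12 (INT 0): INT 0 arrives: push (MAIN, PC=1), enter IRQ0 at PC=0 (depth now 1)
Event 13 (EXEC): [IRQ0] PC=0: DEC 3 -> ACC=14
Event 14 (INT 2): INT 2 arrives: push (IRQ0, PC=1), enter IRQ2 at PC=0 (depth now 2)
Event 15 (EXEC): [IRQ2] PC=0: DEC 3 -> ACC=11
Event 16 (EXEC): [IRQ2] PC=1: DEC 4 -> ACC=7
Event 17 (EXEC): [IRQ2] PC=2: IRET -> resume IRQ0 at PC=1 (depth now 1)
Event 18 (EXEC): [IRQ0] PC=1: INC 1 -> ACC=8
Event 19 (EXEC): [IRQ0] PC=2: IRET -> resume MAIN at PC=1 (depth now 0)
Event 20 (EXEC): [MAIN] PC=1: DEC 3 -> ACC=5
Event 21 (EXEC): [MAIN] PC=2: NOP
Event 22 (EXEC): [MAIN] PC=3: HALT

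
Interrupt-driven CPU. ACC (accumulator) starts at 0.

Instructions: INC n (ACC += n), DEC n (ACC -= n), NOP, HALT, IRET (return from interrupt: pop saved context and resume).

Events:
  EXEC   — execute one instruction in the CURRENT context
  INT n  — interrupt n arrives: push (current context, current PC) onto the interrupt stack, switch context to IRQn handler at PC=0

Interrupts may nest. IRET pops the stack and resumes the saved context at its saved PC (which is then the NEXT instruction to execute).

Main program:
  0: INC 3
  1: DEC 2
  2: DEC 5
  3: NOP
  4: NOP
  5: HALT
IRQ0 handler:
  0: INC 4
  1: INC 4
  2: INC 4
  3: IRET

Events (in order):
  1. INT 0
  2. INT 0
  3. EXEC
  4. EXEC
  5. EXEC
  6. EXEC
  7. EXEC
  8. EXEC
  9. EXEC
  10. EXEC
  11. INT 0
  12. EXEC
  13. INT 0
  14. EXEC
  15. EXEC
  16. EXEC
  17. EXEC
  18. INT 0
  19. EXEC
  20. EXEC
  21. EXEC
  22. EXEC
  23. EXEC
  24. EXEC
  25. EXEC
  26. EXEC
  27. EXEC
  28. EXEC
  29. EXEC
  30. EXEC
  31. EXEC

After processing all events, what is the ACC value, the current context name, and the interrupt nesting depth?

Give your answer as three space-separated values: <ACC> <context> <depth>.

Answer: 56 MAIN 0

Derivation:
Event 1 (INT 0): INT 0 arrives: push (MAIN, PC=0), enter IRQ0 at PC=0 (depth now 1)
Event 2 (INT 0): INT 0 arrives: push (IRQ0, PC=0), enter IRQ0 at PC=0 (depth now 2)
Event 3 (EXEC): [IRQ0] PC=0: INC 4 -> ACC=4
Event 4 (EXEC): [IRQ0] PC=1: INC 4 -> ACC=8
Event 5 (EXEC): [IRQ0] PC=2: INC 4 -> ACC=12
Event 6 (EXEC): [IRQ0] PC=3: IRET -> resume IRQ0 at PC=0 (depth now 1)
Event 7 (EXEC): [IRQ0] PC=0: INC 4 -> ACC=16
Event 8 (EXEC): [IRQ0] PC=1: INC 4 -> ACC=20
Event 9 (EXEC): [IRQ0] PC=2: INC 4 -> ACC=24
Event 10 (EXEC): [IRQ0] PC=3: IRET -> resume MAIN at PC=0 (depth now 0)
Event 11 (INT 0): INT 0 arrives: push (MAIN, PC=0), enter IRQ0 at PC=0 (depth now 1)
Event 12 (EXEC): [IRQ0] PC=0: INC 4 -> ACC=28
Event 13 (INT 0): INT 0 arrives: push (IRQ0, PC=1), enter IRQ0 at PC=0 (depth now 2)
Event 14 (EXEC): [IRQ0] PC=0: INC 4 -> ACC=32
Event 15 (EXEC): [IRQ0] PC=1: INC 4 -> ACC=36
Event 16 (EXEC): [IRQ0] PC=2: INC 4 -> ACC=40
Event 17 (EXEC): [IRQ0] PC=3: IRET -> resume IRQ0 at PC=1 (depth now 1)
Event 18 (INT 0): INT 0 arrives: push (IRQ0, PC=1), enter IRQ0 at PC=0 (depth now 2)
Event 19 (EXEC): [IRQ0] PC=0: INC 4 -> ACC=44
Event 20 (EXEC): [IRQ0] PC=1: INC 4 -> ACC=48
Event 21 (EXEC): [IRQ0] PC=2: INC 4 -> ACC=52
Event 22 (EXEC): [IRQ0] PC=3: IRET -> resume IRQ0 at PC=1 (depth now 1)
Event 23 (EXEC): [IRQ0] PC=1: INC 4 -> ACC=56
Event 24 (EXEC): [IRQ0] PC=2: INC 4 -> ACC=60
Event 25 (EXEC): [IRQ0] PC=3: IRET -> resume MAIN at PC=0 (depth now 0)
Event 26 (EXEC): [MAIN] PC=0: INC 3 -> ACC=63
Event 27 (EXEC): [MAIN] PC=1: DEC 2 -> ACC=61
Event 28 (EXEC): [MAIN] PC=2: DEC 5 -> ACC=56
Event 29 (EXEC): [MAIN] PC=3: NOP
Event 30 (EXEC): [MAIN] PC=4: NOP
Event 31 (EXEC): [MAIN] PC=5: HALT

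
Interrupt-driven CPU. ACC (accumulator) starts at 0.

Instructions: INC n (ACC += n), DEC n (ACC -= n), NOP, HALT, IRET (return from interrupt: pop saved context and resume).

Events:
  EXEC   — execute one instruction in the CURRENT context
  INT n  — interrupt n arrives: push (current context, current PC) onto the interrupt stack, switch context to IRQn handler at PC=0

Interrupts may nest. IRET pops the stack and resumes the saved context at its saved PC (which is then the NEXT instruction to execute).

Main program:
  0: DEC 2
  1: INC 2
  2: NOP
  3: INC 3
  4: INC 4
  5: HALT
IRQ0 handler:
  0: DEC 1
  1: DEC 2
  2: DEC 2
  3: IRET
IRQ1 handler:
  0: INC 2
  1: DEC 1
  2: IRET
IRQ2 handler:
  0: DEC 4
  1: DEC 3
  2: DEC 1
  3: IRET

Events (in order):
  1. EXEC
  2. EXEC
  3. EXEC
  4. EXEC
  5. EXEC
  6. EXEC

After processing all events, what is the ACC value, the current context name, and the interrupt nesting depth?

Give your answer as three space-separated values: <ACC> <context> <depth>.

Event 1 (EXEC): [MAIN] PC=0: DEC 2 -> ACC=-2
Event 2 (EXEC): [MAIN] PC=1: INC 2 -> ACC=0
Event 3 (EXEC): [MAIN] PC=2: NOP
Event 4 (EXEC): [MAIN] PC=3: INC 3 -> ACC=3
Event 5 (EXEC): [MAIN] PC=4: INC 4 -> ACC=7
Event 6 (EXEC): [MAIN] PC=5: HALT

Answer: 7 MAIN 0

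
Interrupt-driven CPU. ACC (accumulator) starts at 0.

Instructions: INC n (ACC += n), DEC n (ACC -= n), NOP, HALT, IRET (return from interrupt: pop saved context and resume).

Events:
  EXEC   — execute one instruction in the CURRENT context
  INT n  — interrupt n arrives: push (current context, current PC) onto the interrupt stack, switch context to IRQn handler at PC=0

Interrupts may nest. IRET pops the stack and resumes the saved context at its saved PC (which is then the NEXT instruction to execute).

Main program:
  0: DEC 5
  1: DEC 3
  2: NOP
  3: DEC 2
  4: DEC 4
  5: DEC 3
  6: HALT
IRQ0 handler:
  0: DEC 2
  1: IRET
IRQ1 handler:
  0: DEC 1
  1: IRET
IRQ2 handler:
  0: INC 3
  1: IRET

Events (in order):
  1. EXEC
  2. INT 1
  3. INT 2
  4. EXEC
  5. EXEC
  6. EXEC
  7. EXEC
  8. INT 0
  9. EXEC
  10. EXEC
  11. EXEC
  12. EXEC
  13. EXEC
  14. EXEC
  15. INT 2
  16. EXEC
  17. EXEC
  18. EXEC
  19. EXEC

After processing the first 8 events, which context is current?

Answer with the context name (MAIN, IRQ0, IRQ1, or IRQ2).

Event 1 (EXEC): [MAIN] PC=0: DEC 5 -> ACC=-5
Event 2 (INT 1): INT 1 arrives: push (MAIN, PC=1), enter IRQ1 at PC=0 (depth now 1)
Event 3 (INT 2): INT 2 arrives: push (IRQ1, PC=0), enter IRQ2 at PC=0 (depth now 2)
Event 4 (EXEC): [IRQ2] PC=0: INC 3 -> ACC=-2
Event 5 (EXEC): [IRQ2] PC=1: IRET -> resume IRQ1 at PC=0 (depth now 1)
Event 6 (EXEC): [IRQ1] PC=0: DEC 1 -> ACC=-3
Event 7 (EXEC): [IRQ1] PC=1: IRET -> resume MAIN at PC=1 (depth now 0)
Event 8 (INT 0): INT 0 arrives: push (MAIN, PC=1), enter IRQ0 at PC=0 (depth now 1)

Answer: IRQ0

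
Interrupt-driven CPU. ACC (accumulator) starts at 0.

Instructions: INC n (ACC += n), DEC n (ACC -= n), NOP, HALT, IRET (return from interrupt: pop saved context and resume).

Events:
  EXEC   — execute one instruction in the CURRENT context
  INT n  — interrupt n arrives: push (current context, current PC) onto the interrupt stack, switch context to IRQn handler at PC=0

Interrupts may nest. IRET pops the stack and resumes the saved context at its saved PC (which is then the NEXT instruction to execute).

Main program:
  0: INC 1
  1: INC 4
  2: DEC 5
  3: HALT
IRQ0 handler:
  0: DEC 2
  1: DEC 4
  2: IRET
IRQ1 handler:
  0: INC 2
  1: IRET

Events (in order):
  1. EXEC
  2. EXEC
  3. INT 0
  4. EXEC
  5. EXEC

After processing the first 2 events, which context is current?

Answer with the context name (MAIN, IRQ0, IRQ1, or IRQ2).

Answer: MAIN

Derivation:
Event 1 (EXEC): [MAIN] PC=0: INC 1 -> ACC=1
Event 2 (EXEC): [MAIN] PC=1: INC 4 -> ACC=5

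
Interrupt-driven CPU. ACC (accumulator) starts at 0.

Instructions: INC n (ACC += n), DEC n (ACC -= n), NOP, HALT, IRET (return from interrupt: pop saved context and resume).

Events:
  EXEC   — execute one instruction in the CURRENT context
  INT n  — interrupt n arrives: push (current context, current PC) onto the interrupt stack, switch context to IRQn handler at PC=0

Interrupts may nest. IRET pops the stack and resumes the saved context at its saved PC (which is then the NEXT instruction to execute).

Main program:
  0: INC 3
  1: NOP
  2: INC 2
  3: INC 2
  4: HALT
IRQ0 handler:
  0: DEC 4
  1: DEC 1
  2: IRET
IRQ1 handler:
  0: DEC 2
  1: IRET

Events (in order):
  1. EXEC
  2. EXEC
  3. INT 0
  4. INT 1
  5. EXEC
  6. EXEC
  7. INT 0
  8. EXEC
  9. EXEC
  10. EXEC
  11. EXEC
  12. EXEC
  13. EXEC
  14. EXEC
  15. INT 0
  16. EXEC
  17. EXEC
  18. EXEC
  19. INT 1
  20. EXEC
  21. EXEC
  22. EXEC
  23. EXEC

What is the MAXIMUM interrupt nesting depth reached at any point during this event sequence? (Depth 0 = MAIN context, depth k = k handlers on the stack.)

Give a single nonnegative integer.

Event 1 (EXEC): [MAIN] PC=0: INC 3 -> ACC=3 [depth=0]
Event 2 (EXEC): [MAIN] PC=1: NOP [depth=0]
Event 3 (INT 0): INT 0 arrives: push (MAIN, PC=2), enter IRQ0 at PC=0 (depth now 1) [depth=1]
Event 4 (INT 1): INT 1 arrives: push (IRQ0, PC=0), enter IRQ1 at PC=0 (depth now 2) [depth=2]
Event 5 (EXEC): [IRQ1] PC=0: DEC 2 -> ACC=1 [depth=2]
Event 6 (EXEC): [IRQ1] PC=1: IRET -> resume IRQ0 at PC=0 (depth now 1) [depth=1]
Event 7 (INT 0): INT 0 arrives: push (IRQ0, PC=0), enter IRQ0 at PC=0 (depth now 2) [depth=2]
Event 8 (EXEC): [IRQ0] PC=0: DEC 4 -> ACC=-3 [depth=2]
Event 9 (EXEC): [IRQ0] PC=1: DEC 1 -> ACC=-4 [depth=2]
Event 10 (EXEC): [IRQ0] PC=2: IRET -> resume IRQ0 at PC=0 (depth now 1) [depth=1]
Event 11 (EXEC): [IRQ0] PC=0: DEC 4 -> ACC=-8 [depth=1]
Event 12 (EXEC): [IRQ0] PC=1: DEC 1 -> ACC=-9 [depth=1]
Event 13 (EXEC): [IRQ0] PC=2: IRET -> resume MAIN at PC=2 (depth now 0) [depth=0]
Event 14 (EXEC): [MAIN] PC=2: INC 2 -> ACC=-7 [depth=0]
Event 15 (INT 0): INT 0 arrives: push (MAIN, PC=3), enter IRQ0 at PC=0 (depth now 1) [depth=1]
Event 16 (EXEC): [IRQ0] PC=0: DEC 4 -> ACC=-11 [depth=1]
Event 17 (EXEC): [IRQ0] PC=1: DEC 1 -> ACC=-12 [depth=1]
Event 18 (EXEC): [IRQ0] PC=2: IRET -> resume MAIN at PC=3 (depth now 0) [depth=0]
Event 19 (INT 1): INT 1 arrives: push (MAIN, PC=3), enter IRQ1 at PC=0 (depth now 1) [depth=1]
Event 20 (EXEC): [IRQ1] PC=0: DEC 2 -> ACC=-14 [depth=1]
Event 21 (EXEC): [IRQ1] PC=1: IRET -> resume MAIN at PC=3 (depth now 0) [depth=0]
Event 22 (EXEC): [MAIN] PC=3: INC 2 -> ACC=-12 [depth=0]
Event 23 (EXEC): [MAIN] PC=4: HALT [depth=0]
Max depth observed: 2

Answer: 2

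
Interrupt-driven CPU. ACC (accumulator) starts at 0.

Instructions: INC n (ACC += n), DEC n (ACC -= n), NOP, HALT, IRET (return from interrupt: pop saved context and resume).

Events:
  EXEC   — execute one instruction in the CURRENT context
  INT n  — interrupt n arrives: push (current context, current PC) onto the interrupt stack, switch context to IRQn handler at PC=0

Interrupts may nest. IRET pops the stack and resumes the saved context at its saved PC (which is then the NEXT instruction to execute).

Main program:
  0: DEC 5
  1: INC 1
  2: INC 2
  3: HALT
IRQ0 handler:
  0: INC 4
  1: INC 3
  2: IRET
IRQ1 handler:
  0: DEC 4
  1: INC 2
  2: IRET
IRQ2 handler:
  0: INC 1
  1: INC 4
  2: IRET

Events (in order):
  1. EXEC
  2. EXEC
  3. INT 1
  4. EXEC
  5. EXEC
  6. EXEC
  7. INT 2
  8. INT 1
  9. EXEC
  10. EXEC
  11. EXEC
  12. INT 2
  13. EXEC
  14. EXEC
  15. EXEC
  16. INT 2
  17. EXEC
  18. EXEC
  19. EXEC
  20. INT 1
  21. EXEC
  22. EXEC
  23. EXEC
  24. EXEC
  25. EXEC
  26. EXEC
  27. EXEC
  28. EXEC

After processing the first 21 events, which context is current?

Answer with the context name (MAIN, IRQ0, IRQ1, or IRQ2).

Event 1 (EXEC): [MAIN] PC=0: DEC 5 -> ACC=-5
Event 2 (EXEC): [MAIN] PC=1: INC 1 -> ACC=-4
Event 3 (INT 1): INT 1 arrives: push (MAIN, PC=2), enter IRQ1 at PC=0 (depth now 1)
Event 4 (EXEC): [IRQ1] PC=0: DEC 4 -> ACC=-8
Event 5 (EXEC): [IRQ1] PC=1: INC 2 -> ACC=-6
Event 6 (EXEC): [IRQ1] PC=2: IRET -> resume MAIN at PC=2 (depth now 0)
Event 7 (INT 2): INT 2 arrives: push (MAIN, PC=2), enter IRQ2 at PC=0 (depth now 1)
Event 8 (INT 1): INT 1 arrives: push (IRQ2, PC=0), enter IRQ1 at PC=0 (depth now 2)
Event 9 (EXEC): [IRQ1] PC=0: DEC 4 -> ACC=-10
Event 10 (EXEC): [IRQ1] PC=1: INC 2 -> ACC=-8
Event 11 (EXEC): [IRQ1] PC=2: IRET -> resume IRQ2 at PC=0 (depth now 1)
Event 12 (INT 2): INT 2 arrives: push (IRQ2, PC=0), enter IRQ2 at PC=0 (depth now 2)
Event 13 (EXEC): [IRQ2] PC=0: INC 1 -> ACC=-7
Event 14 (EXEC): [IRQ2] PC=1: INC 4 -> ACC=-3
Event 15 (EXEC): [IRQ2] PC=2: IRET -> resume IRQ2 at PC=0 (depth now 1)
Event 16 (INT 2): INT 2 arrives: push (IRQ2, PC=0), enter IRQ2 at PC=0 (depth now 2)
Event 17 (EXEC): [IRQ2] PC=0: INC 1 -> ACC=-2
Event 18 (EXEC): [IRQ2] PC=1: INC 4 -> ACC=2
Event 19 (EXEC): [IRQ2] PC=2: IRET -> resume IRQ2 at PC=0 (depth now 1)
Event 20 (INT 1): INT 1 arrives: push (IRQ2, PC=0), enter IRQ1 at PC=0 (depth now 2)
Event 21 (EXEC): [IRQ1] PC=0: DEC 4 -> ACC=-2

Answer: IRQ1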